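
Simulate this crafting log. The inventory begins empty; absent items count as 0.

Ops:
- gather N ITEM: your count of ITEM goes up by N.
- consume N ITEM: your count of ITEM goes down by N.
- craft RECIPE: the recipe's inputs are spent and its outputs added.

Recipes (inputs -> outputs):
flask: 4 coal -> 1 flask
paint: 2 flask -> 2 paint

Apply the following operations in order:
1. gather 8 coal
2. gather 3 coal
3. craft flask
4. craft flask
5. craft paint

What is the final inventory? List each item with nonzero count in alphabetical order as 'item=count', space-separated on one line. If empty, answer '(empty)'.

After 1 (gather 8 coal): coal=8
After 2 (gather 3 coal): coal=11
After 3 (craft flask): coal=7 flask=1
After 4 (craft flask): coal=3 flask=2
After 5 (craft paint): coal=3 paint=2

Answer: coal=3 paint=2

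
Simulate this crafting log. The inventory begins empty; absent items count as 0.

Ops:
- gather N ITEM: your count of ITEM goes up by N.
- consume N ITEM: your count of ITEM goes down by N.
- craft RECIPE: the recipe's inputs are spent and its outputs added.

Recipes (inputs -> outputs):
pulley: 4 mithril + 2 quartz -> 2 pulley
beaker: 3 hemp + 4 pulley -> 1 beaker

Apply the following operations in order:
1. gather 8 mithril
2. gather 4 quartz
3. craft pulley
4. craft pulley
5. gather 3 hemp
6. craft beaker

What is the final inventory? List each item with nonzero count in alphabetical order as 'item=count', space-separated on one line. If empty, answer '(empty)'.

After 1 (gather 8 mithril): mithril=8
After 2 (gather 4 quartz): mithril=8 quartz=4
After 3 (craft pulley): mithril=4 pulley=2 quartz=2
After 4 (craft pulley): pulley=4
After 5 (gather 3 hemp): hemp=3 pulley=4
After 6 (craft beaker): beaker=1

Answer: beaker=1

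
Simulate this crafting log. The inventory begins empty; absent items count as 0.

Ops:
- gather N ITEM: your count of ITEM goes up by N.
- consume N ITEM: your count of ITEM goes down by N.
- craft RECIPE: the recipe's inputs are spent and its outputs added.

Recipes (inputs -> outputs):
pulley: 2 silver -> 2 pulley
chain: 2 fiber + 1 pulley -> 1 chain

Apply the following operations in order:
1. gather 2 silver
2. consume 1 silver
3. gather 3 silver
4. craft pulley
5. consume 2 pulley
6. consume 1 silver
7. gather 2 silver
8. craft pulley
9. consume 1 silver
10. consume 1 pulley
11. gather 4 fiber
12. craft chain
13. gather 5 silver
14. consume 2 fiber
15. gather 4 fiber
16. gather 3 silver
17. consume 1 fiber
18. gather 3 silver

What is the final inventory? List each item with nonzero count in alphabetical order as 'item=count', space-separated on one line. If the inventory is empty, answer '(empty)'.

Answer: chain=1 fiber=3 silver=11

Derivation:
After 1 (gather 2 silver): silver=2
After 2 (consume 1 silver): silver=1
After 3 (gather 3 silver): silver=4
After 4 (craft pulley): pulley=2 silver=2
After 5 (consume 2 pulley): silver=2
After 6 (consume 1 silver): silver=1
After 7 (gather 2 silver): silver=3
After 8 (craft pulley): pulley=2 silver=1
After 9 (consume 1 silver): pulley=2
After 10 (consume 1 pulley): pulley=1
After 11 (gather 4 fiber): fiber=4 pulley=1
After 12 (craft chain): chain=1 fiber=2
After 13 (gather 5 silver): chain=1 fiber=2 silver=5
After 14 (consume 2 fiber): chain=1 silver=5
After 15 (gather 4 fiber): chain=1 fiber=4 silver=5
After 16 (gather 3 silver): chain=1 fiber=4 silver=8
After 17 (consume 1 fiber): chain=1 fiber=3 silver=8
After 18 (gather 3 silver): chain=1 fiber=3 silver=11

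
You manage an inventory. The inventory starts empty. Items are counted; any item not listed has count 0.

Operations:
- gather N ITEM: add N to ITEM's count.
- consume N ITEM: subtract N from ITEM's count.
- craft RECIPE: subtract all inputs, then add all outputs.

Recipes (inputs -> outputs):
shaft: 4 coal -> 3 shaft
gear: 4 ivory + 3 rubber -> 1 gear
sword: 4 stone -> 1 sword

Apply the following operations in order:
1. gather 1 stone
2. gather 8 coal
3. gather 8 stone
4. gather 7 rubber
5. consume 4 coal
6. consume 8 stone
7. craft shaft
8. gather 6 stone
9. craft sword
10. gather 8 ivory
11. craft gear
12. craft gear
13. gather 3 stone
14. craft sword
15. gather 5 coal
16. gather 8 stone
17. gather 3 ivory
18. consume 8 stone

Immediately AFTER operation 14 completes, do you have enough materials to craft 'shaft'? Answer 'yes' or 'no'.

Answer: no

Derivation:
After 1 (gather 1 stone): stone=1
After 2 (gather 8 coal): coal=8 stone=1
After 3 (gather 8 stone): coal=8 stone=9
After 4 (gather 7 rubber): coal=8 rubber=7 stone=9
After 5 (consume 4 coal): coal=4 rubber=7 stone=9
After 6 (consume 8 stone): coal=4 rubber=7 stone=1
After 7 (craft shaft): rubber=7 shaft=3 stone=1
After 8 (gather 6 stone): rubber=7 shaft=3 stone=7
After 9 (craft sword): rubber=7 shaft=3 stone=3 sword=1
After 10 (gather 8 ivory): ivory=8 rubber=7 shaft=3 stone=3 sword=1
After 11 (craft gear): gear=1 ivory=4 rubber=4 shaft=3 stone=3 sword=1
After 12 (craft gear): gear=2 rubber=1 shaft=3 stone=3 sword=1
After 13 (gather 3 stone): gear=2 rubber=1 shaft=3 stone=6 sword=1
After 14 (craft sword): gear=2 rubber=1 shaft=3 stone=2 sword=2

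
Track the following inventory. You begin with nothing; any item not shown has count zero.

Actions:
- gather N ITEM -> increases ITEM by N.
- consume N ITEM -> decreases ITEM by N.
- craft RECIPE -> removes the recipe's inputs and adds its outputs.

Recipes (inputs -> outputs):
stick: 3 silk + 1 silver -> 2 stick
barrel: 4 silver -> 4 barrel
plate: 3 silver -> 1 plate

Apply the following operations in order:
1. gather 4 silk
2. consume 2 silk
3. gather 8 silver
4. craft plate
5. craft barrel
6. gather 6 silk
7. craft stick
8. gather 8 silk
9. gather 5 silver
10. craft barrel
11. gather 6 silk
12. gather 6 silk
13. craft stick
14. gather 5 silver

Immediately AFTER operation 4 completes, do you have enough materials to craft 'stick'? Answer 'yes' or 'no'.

Answer: no

Derivation:
After 1 (gather 4 silk): silk=4
After 2 (consume 2 silk): silk=2
After 3 (gather 8 silver): silk=2 silver=8
After 4 (craft plate): plate=1 silk=2 silver=5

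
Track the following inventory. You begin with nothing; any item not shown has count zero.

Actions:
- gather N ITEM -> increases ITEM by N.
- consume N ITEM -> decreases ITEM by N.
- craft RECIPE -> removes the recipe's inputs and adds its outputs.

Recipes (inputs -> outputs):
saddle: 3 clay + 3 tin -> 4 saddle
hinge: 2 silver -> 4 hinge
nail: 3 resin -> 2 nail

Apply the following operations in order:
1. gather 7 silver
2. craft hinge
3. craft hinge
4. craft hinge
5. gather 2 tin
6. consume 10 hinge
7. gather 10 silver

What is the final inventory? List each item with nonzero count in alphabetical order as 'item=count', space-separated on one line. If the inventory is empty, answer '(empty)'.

After 1 (gather 7 silver): silver=7
After 2 (craft hinge): hinge=4 silver=5
After 3 (craft hinge): hinge=8 silver=3
After 4 (craft hinge): hinge=12 silver=1
After 5 (gather 2 tin): hinge=12 silver=1 tin=2
After 6 (consume 10 hinge): hinge=2 silver=1 tin=2
After 7 (gather 10 silver): hinge=2 silver=11 tin=2

Answer: hinge=2 silver=11 tin=2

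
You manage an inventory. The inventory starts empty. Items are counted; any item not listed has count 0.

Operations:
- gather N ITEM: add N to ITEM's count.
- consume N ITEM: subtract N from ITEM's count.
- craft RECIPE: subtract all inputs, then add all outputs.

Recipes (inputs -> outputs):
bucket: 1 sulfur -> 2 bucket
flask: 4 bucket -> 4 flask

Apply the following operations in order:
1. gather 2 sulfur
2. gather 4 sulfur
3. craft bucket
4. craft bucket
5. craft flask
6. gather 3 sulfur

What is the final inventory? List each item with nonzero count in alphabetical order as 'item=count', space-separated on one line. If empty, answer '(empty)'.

Answer: flask=4 sulfur=7

Derivation:
After 1 (gather 2 sulfur): sulfur=2
After 2 (gather 4 sulfur): sulfur=6
After 3 (craft bucket): bucket=2 sulfur=5
After 4 (craft bucket): bucket=4 sulfur=4
After 5 (craft flask): flask=4 sulfur=4
After 6 (gather 3 sulfur): flask=4 sulfur=7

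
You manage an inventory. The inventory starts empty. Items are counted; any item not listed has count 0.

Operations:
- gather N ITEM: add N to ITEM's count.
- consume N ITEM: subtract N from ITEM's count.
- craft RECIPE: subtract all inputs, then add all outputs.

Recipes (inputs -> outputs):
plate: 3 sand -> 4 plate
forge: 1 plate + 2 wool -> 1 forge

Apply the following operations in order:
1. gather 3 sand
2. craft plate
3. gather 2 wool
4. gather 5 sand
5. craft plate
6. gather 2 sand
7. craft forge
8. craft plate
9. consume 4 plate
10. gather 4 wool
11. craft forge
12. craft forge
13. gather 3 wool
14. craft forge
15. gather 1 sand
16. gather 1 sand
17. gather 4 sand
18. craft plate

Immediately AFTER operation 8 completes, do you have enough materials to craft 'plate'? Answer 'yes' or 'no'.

After 1 (gather 3 sand): sand=3
After 2 (craft plate): plate=4
After 3 (gather 2 wool): plate=4 wool=2
After 4 (gather 5 sand): plate=4 sand=5 wool=2
After 5 (craft plate): plate=8 sand=2 wool=2
After 6 (gather 2 sand): plate=8 sand=4 wool=2
After 7 (craft forge): forge=1 plate=7 sand=4
After 8 (craft plate): forge=1 plate=11 sand=1

Answer: no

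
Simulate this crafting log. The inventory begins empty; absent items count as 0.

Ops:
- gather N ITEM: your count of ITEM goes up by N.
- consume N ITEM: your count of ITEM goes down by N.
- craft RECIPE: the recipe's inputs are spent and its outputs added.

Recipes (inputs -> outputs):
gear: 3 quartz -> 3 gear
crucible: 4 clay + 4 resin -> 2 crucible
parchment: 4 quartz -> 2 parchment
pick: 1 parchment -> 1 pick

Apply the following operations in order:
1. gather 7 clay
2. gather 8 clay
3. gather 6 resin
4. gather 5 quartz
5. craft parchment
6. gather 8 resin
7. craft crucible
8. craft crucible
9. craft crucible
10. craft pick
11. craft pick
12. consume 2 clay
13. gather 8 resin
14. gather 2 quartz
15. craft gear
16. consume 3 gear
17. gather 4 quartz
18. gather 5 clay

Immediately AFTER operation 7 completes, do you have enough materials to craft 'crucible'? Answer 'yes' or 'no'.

Answer: yes

Derivation:
After 1 (gather 7 clay): clay=7
After 2 (gather 8 clay): clay=15
After 3 (gather 6 resin): clay=15 resin=6
After 4 (gather 5 quartz): clay=15 quartz=5 resin=6
After 5 (craft parchment): clay=15 parchment=2 quartz=1 resin=6
After 6 (gather 8 resin): clay=15 parchment=2 quartz=1 resin=14
After 7 (craft crucible): clay=11 crucible=2 parchment=2 quartz=1 resin=10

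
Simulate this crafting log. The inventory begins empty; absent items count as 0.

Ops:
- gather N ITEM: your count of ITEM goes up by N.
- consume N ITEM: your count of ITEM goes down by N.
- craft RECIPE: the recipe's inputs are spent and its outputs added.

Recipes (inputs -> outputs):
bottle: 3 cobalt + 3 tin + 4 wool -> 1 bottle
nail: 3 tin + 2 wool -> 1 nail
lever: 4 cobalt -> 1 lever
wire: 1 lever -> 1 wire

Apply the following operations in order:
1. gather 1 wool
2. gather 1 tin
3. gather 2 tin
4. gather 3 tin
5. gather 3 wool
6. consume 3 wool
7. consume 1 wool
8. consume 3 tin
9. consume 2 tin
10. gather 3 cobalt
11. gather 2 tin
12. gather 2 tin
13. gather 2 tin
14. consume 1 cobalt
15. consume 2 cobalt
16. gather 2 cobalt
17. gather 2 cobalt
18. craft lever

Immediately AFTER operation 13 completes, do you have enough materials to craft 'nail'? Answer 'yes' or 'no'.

Answer: no

Derivation:
After 1 (gather 1 wool): wool=1
After 2 (gather 1 tin): tin=1 wool=1
After 3 (gather 2 tin): tin=3 wool=1
After 4 (gather 3 tin): tin=6 wool=1
After 5 (gather 3 wool): tin=6 wool=4
After 6 (consume 3 wool): tin=6 wool=1
After 7 (consume 1 wool): tin=6
After 8 (consume 3 tin): tin=3
After 9 (consume 2 tin): tin=1
After 10 (gather 3 cobalt): cobalt=3 tin=1
After 11 (gather 2 tin): cobalt=3 tin=3
After 12 (gather 2 tin): cobalt=3 tin=5
After 13 (gather 2 tin): cobalt=3 tin=7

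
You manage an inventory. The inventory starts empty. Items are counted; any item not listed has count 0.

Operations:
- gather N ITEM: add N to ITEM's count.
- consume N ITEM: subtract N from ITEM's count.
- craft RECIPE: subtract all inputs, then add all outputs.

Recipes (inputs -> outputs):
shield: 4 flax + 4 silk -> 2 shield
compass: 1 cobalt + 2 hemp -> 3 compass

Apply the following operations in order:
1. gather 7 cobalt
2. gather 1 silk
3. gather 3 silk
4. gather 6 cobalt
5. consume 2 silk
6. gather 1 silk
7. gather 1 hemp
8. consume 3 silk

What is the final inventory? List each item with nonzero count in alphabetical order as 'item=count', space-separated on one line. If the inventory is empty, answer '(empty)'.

After 1 (gather 7 cobalt): cobalt=7
After 2 (gather 1 silk): cobalt=7 silk=1
After 3 (gather 3 silk): cobalt=7 silk=4
After 4 (gather 6 cobalt): cobalt=13 silk=4
After 5 (consume 2 silk): cobalt=13 silk=2
After 6 (gather 1 silk): cobalt=13 silk=3
After 7 (gather 1 hemp): cobalt=13 hemp=1 silk=3
After 8 (consume 3 silk): cobalt=13 hemp=1

Answer: cobalt=13 hemp=1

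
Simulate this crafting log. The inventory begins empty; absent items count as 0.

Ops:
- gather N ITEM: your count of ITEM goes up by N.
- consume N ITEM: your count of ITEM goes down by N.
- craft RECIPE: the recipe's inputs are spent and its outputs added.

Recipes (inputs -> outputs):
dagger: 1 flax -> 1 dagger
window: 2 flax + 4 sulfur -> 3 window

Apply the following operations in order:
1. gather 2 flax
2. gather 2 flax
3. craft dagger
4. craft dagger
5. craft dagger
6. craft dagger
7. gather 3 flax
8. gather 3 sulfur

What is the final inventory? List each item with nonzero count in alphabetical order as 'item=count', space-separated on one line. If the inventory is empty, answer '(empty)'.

After 1 (gather 2 flax): flax=2
After 2 (gather 2 flax): flax=4
After 3 (craft dagger): dagger=1 flax=3
After 4 (craft dagger): dagger=2 flax=2
After 5 (craft dagger): dagger=3 flax=1
After 6 (craft dagger): dagger=4
After 7 (gather 3 flax): dagger=4 flax=3
After 8 (gather 3 sulfur): dagger=4 flax=3 sulfur=3

Answer: dagger=4 flax=3 sulfur=3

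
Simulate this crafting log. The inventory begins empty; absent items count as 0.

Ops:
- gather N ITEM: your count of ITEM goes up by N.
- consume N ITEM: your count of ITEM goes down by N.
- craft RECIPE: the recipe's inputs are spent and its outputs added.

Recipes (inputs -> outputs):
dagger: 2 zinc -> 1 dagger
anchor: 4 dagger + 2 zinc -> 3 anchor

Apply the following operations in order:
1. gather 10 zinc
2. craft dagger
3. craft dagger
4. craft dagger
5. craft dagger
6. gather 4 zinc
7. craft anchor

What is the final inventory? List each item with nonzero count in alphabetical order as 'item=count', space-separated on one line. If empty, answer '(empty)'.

Answer: anchor=3 zinc=4

Derivation:
After 1 (gather 10 zinc): zinc=10
After 2 (craft dagger): dagger=1 zinc=8
After 3 (craft dagger): dagger=2 zinc=6
After 4 (craft dagger): dagger=3 zinc=4
After 5 (craft dagger): dagger=4 zinc=2
After 6 (gather 4 zinc): dagger=4 zinc=6
After 7 (craft anchor): anchor=3 zinc=4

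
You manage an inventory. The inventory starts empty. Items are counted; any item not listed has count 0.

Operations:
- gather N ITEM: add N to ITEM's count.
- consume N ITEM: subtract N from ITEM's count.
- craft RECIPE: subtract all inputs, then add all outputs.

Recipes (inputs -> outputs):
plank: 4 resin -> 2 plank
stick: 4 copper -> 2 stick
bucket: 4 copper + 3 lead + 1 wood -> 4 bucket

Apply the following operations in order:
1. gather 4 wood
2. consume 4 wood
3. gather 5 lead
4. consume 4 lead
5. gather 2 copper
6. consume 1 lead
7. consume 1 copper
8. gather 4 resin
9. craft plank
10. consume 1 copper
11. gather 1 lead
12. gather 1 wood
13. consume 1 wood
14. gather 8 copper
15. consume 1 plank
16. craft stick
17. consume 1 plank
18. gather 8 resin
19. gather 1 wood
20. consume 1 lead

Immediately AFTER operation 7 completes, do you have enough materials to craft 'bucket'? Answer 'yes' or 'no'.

After 1 (gather 4 wood): wood=4
After 2 (consume 4 wood): (empty)
After 3 (gather 5 lead): lead=5
After 4 (consume 4 lead): lead=1
After 5 (gather 2 copper): copper=2 lead=1
After 6 (consume 1 lead): copper=2
After 7 (consume 1 copper): copper=1

Answer: no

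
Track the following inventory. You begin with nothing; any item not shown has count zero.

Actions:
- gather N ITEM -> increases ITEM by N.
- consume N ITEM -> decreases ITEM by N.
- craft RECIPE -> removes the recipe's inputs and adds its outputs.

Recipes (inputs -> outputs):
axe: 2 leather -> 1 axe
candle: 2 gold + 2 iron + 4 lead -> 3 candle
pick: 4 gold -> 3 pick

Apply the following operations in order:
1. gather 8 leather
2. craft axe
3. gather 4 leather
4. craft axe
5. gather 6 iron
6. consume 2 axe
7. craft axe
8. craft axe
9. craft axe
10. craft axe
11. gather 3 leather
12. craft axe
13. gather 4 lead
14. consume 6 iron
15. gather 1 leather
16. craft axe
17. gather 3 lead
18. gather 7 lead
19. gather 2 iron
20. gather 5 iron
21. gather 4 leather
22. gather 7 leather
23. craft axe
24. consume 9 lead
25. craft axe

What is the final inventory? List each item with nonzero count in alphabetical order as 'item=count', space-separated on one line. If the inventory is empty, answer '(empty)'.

After 1 (gather 8 leather): leather=8
After 2 (craft axe): axe=1 leather=6
After 3 (gather 4 leather): axe=1 leather=10
After 4 (craft axe): axe=2 leather=8
After 5 (gather 6 iron): axe=2 iron=6 leather=8
After 6 (consume 2 axe): iron=6 leather=8
After 7 (craft axe): axe=1 iron=6 leather=6
After 8 (craft axe): axe=2 iron=6 leather=4
After 9 (craft axe): axe=3 iron=6 leather=2
After 10 (craft axe): axe=4 iron=6
After 11 (gather 3 leather): axe=4 iron=6 leather=3
After 12 (craft axe): axe=5 iron=6 leather=1
After 13 (gather 4 lead): axe=5 iron=6 lead=4 leather=1
After 14 (consume 6 iron): axe=5 lead=4 leather=1
After 15 (gather 1 leather): axe=5 lead=4 leather=2
After 16 (craft axe): axe=6 lead=4
After 17 (gather 3 lead): axe=6 lead=7
After 18 (gather 7 lead): axe=6 lead=14
After 19 (gather 2 iron): axe=6 iron=2 lead=14
After 20 (gather 5 iron): axe=6 iron=7 lead=14
After 21 (gather 4 leather): axe=6 iron=7 lead=14 leather=4
After 22 (gather 7 leather): axe=6 iron=7 lead=14 leather=11
After 23 (craft axe): axe=7 iron=7 lead=14 leather=9
After 24 (consume 9 lead): axe=7 iron=7 lead=5 leather=9
After 25 (craft axe): axe=8 iron=7 lead=5 leather=7

Answer: axe=8 iron=7 lead=5 leather=7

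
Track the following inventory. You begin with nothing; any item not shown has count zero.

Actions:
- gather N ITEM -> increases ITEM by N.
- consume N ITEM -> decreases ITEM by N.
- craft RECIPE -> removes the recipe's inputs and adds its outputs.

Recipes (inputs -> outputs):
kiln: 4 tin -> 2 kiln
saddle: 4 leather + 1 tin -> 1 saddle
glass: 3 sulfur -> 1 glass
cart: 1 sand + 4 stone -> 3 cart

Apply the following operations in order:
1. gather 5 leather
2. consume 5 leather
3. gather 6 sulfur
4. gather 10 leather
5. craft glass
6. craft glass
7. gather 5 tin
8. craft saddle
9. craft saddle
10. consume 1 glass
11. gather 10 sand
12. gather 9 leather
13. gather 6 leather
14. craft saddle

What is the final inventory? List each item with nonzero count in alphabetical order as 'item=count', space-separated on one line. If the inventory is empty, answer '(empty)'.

After 1 (gather 5 leather): leather=5
After 2 (consume 5 leather): (empty)
After 3 (gather 6 sulfur): sulfur=6
After 4 (gather 10 leather): leather=10 sulfur=6
After 5 (craft glass): glass=1 leather=10 sulfur=3
After 6 (craft glass): glass=2 leather=10
After 7 (gather 5 tin): glass=2 leather=10 tin=5
After 8 (craft saddle): glass=2 leather=6 saddle=1 tin=4
After 9 (craft saddle): glass=2 leather=2 saddle=2 tin=3
After 10 (consume 1 glass): glass=1 leather=2 saddle=2 tin=3
After 11 (gather 10 sand): glass=1 leather=2 saddle=2 sand=10 tin=3
After 12 (gather 9 leather): glass=1 leather=11 saddle=2 sand=10 tin=3
After 13 (gather 6 leather): glass=1 leather=17 saddle=2 sand=10 tin=3
After 14 (craft saddle): glass=1 leather=13 saddle=3 sand=10 tin=2

Answer: glass=1 leather=13 saddle=3 sand=10 tin=2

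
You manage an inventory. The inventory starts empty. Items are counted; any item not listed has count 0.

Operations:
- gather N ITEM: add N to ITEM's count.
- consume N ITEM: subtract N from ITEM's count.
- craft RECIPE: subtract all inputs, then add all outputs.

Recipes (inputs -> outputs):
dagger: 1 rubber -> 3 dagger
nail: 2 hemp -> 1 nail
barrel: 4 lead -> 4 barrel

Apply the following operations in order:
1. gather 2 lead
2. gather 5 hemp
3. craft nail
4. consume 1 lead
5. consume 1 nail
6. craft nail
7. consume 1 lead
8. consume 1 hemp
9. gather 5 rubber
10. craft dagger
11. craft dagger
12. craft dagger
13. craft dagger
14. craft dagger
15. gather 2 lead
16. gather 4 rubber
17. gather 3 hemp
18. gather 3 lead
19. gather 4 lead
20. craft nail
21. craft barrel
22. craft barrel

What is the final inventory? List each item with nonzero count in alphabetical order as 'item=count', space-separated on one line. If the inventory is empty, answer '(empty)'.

After 1 (gather 2 lead): lead=2
After 2 (gather 5 hemp): hemp=5 lead=2
After 3 (craft nail): hemp=3 lead=2 nail=1
After 4 (consume 1 lead): hemp=3 lead=1 nail=1
After 5 (consume 1 nail): hemp=3 lead=1
After 6 (craft nail): hemp=1 lead=1 nail=1
After 7 (consume 1 lead): hemp=1 nail=1
After 8 (consume 1 hemp): nail=1
After 9 (gather 5 rubber): nail=1 rubber=5
After 10 (craft dagger): dagger=3 nail=1 rubber=4
After 11 (craft dagger): dagger=6 nail=1 rubber=3
After 12 (craft dagger): dagger=9 nail=1 rubber=2
After 13 (craft dagger): dagger=12 nail=1 rubber=1
After 14 (craft dagger): dagger=15 nail=1
After 15 (gather 2 lead): dagger=15 lead=2 nail=1
After 16 (gather 4 rubber): dagger=15 lead=2 nail=1 rubber=4
After 17 (gather 3 hemp): dagger=15 hemp=3 lead=2 nail=1 rubber=4
After 18 (gather 3 lead): dagger=15 hemp=3 lead=5 nail=1 rubber=4
After 19 (gather 4 lead): dagger=15 hemp=3 lead=9 nail=1 rubber=4
After 20 (craft nail): dagger=15 hemp=1 lead=9 nail=2 rubber=4
After 21 (craft barrel): barrel=4 dagger=15 hemp=1 lead=5 nail=2 rubber=4
After 22 (craft barrel): barrel=8 dagger=15 hemp=1 lead=1 nail=2 rubber=4

Answer: barrel=8 dagger=15 hemp=1 lead=1 nail=2 rubber=4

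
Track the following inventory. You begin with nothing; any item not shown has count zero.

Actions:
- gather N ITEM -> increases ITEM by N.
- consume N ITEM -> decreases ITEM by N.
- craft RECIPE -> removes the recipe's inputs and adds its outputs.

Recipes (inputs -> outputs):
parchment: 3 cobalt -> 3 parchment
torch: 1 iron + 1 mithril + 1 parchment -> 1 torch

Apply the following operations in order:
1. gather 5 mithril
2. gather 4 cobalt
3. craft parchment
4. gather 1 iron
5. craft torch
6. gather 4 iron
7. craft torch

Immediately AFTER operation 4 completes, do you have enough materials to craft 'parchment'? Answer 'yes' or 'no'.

After 1 (gather 5 mithril): mithril=5
After 2 (gather 4 cobalt): cobalt=4 mithril=5
After 3 (craft parchment): cobalt=1 mithril=5 parchment=3
After 4 (gather 1 iron): cobalt=1 iron=1 mithril=5 parchment=3

Answer: no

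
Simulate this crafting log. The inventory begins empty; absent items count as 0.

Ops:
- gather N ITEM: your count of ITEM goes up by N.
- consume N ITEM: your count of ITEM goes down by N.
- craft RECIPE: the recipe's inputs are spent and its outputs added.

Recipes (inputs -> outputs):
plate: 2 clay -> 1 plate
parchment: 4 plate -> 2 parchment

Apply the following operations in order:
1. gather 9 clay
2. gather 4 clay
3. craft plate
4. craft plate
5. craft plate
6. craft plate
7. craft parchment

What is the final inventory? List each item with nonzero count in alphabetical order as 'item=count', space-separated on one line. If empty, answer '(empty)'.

After 1 (gather 9 clay): clay=9
After 2 (gather 4 clay): clay=13
After 3 (craft plate): clay=11 plate=1
After 4 (craft plate): clay=9 plate=2
After 5 (craft plate): clay=7 plate=3
After 6 (craft plate): clay=5 plate=4
After 7 (craft parchment): clay=5 parchment=2

Answer: clay=5 parchment=2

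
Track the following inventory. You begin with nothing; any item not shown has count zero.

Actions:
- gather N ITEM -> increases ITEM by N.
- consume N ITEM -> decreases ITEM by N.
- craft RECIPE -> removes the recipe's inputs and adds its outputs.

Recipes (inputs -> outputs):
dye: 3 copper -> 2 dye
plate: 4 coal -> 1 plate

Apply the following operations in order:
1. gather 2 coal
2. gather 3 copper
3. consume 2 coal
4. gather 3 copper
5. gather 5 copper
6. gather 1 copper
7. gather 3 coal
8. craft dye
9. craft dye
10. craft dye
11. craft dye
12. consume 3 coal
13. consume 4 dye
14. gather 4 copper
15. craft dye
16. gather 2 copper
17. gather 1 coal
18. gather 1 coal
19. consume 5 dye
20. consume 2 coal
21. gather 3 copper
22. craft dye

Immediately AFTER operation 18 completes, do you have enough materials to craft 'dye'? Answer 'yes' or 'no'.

Answer: yes

Derivation:
After 1 (gather 2 coal): coal=2
After 2 (gather 3 copper): coal=2 copper=3
After 3 (consume 2 coal): copper=3
After 4 (gather 3 copper): copper=6
After 5 (gather 5 copper): copper=11
After 6 (gather 1 copper): copper=12
After 7 (gather 3 coal): coal=3 copper=12
After 8 (craft dye): coal=3 copper=9 dye=2
After 9 (craft dye): coal=3 copper=6 dye=4
After 10 (craft dye): coal=3 copper=3 dye=6
After 11 (craft dye): coal=3 dye=8
After 12 (consume 3 coal): dye=8
After 13 (consume 4 dye): dye=4
After 14 (gather 4 copper): copper=4 dye=4
After 15 (craft dye): copper=1 dye=6
After 16 (gather 2 copper): copper=3 dye=6
After 17 (gather 1 coal): coal=1 copper=3 dye=6
After 18 (gather 1 coal): coal=2 copper=3 dye=6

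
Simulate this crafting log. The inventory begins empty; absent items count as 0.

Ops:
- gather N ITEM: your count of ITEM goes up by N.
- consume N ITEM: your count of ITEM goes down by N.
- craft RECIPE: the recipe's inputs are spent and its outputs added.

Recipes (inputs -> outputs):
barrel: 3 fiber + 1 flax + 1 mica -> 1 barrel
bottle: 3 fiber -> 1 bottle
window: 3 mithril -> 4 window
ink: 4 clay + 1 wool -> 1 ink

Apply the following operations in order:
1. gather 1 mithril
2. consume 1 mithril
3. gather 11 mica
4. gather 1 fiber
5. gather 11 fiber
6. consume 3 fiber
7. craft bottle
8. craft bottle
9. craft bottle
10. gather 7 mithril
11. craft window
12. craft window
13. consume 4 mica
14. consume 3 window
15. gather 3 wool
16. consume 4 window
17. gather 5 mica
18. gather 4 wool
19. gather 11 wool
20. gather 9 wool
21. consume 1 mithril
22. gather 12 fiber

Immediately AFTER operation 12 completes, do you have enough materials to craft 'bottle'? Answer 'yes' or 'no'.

Answer: no

Derivation:
After 1 (gather 1 mithril): mithril=1
After 2 (consume 1 mithril): (empty)
After 3 (gather 11 mica): mica=11
After 4 (gather 1 fiber): fiber=1 mica=11
After 5 (gather 11 fiber): fiber=12 mica=11
After 6 (consume 3 fiber): fiber=9 mica=11
After 7 (craft bottle): bottle=1 fiber=6 mica=11
After 8 (craft bottle): bottle=2 fiber=3 mica=11
After 9 (craft bottle): bottle=3 mica=11
After 10 (gather 7 mithril): bottle=3 mica=11 mithril=7
After 11 (craft window): bottle=3 mica=11 mithril=4 window=4
After 12 (craft window): bottle=3 mica=11 mithril=1 window=8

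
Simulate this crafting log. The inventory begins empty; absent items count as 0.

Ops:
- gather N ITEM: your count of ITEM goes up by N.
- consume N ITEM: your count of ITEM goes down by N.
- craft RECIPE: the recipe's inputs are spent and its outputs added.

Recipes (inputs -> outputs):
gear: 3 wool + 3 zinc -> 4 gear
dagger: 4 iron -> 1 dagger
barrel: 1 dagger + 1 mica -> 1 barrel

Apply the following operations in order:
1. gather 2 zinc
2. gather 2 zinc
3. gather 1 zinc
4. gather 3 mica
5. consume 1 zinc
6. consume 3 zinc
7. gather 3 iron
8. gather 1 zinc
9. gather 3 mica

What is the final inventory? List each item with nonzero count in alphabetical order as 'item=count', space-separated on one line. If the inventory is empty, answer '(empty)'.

Answer: iron=3 mica=6 zinc=2

Derivation:
After 1 (gather 2 zinc): zinc=2
After 2 (gather 2 zinc): zinc=4
After 3 (gather 1 zinc): zinc=5
After 4 (gather 3 mica): mica=3 zinc=5
After 5 (consume 1 zinc): mica=3 zinc=4
After 6 (consume 3 zinc): mica=3 zinc=1
After 7 (gather 3 iron): iron=3 mica=3 zinc=1
After 8 (gather 1 zinc): iron=3 mica=3 zinc=2
After 9 (gather 3 mica): iron=3 mica=6 zinc=2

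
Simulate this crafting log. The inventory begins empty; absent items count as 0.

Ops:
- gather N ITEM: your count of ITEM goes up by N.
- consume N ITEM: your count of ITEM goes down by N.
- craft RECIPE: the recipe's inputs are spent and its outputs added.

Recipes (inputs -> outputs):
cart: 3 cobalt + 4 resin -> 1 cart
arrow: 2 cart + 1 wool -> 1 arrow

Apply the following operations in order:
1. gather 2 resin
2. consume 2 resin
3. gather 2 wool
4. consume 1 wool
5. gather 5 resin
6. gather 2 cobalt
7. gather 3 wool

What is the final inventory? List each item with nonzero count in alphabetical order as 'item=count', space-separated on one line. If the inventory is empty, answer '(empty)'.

After 1 (gather 2 resin): resin=2
After 2 (consume 2 resin): (empty)
After 3 (gather 2 wool): wool=2
After 4 (consume 1 wool): wool=1
After 5 (gather 5 resin): resin=5 wool=1
After 6 (gather 2 cobalt): cobalt=2 resin=5 wool=1
After 7 (gather 3 wool): cobalt=2 resin=5 wool=4

Answer: cobalt=2 resin=5 wool=4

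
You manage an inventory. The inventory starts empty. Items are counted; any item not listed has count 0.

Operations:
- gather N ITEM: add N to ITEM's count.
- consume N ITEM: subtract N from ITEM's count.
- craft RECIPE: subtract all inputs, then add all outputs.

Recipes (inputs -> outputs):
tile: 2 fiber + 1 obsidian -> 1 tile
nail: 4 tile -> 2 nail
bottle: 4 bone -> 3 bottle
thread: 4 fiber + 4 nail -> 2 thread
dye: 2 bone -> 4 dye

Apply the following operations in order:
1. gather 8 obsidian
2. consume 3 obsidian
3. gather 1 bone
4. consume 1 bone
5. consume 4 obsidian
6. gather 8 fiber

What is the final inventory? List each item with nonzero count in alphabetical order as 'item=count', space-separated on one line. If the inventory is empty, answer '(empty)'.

Answer: fiber=8 obsidian=1

Derivation:
After 1 (gather 8 obsidian): obsidian=8
After 2 (consume 3 obsidian): obsidian=5
After 3 (gather 1 bone): bone=1 obsidian=5
After 4 (consume 1 bone): obsidian=5
After 5 (consume 4 obsidian): obsidian=1
After 6 (gather 8 fiber): fiber=8 obsidian=1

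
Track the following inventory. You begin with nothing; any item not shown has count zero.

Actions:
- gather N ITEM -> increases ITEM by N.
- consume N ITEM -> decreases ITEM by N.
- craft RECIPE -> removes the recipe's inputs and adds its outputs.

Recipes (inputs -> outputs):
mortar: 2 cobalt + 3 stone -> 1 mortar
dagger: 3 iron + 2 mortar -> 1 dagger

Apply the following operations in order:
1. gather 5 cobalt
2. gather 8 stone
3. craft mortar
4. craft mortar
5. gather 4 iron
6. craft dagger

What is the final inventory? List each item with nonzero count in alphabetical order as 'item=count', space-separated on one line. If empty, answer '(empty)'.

After 1 (gather 5 cobalt): cobalt=5
After 2 (gather 8 stone): cobalt=5 stone=8
After 3 (craft mortar): cobalt=3 mortar=1 stone=5
After 4 (craft mortar): cobalt=1 mortar=2 stone=2
After 5 (gather 4 iron): cobalt=1 iron=4 mortar=2 stone=2
After 6 (craft dagger): cobalt=1 dagger=1 iron=1 stone=2

Answer: cobalt=1 dagger=1 iron=1 stone=2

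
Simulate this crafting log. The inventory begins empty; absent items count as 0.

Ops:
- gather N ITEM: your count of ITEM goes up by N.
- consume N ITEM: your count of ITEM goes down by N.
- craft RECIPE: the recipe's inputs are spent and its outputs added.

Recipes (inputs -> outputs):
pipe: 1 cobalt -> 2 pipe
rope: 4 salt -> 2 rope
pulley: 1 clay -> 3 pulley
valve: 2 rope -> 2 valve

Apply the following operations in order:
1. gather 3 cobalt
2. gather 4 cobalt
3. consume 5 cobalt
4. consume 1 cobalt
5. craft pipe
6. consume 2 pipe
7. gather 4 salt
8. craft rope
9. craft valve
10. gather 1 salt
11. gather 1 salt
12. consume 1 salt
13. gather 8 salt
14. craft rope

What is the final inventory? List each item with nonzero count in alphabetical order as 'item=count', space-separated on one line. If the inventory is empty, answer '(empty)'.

Answer: rope=2 salt=5 valve=2

Derivation:
After 1 (gather 3 cobalt): cobalt=3
After 2 (gather 4 cobalt): cobalt=7
After 3 (consume 5 cobalt): cobalt=2
After 4 (consume 1 cobalt): cobalt=1
After 5 (craft pipe): pipe=2
After 6 (consume 2 pipe): (empty)
After 7 (gather 4 salt): salt=4
After 8 (craft rope): rope=2
After 9 (craft valve): valve=2
After 10 (gather 1 salt): salt=1 valve=2
After 11 (gather 1 salt): salt=2 valve=2
After 12 (consume 1 salt): salt=1 valve=2
After 13 (gather 8 salt): salt=9 valve=2
After 14 (craft rope): rope=2 salt=5 valve=2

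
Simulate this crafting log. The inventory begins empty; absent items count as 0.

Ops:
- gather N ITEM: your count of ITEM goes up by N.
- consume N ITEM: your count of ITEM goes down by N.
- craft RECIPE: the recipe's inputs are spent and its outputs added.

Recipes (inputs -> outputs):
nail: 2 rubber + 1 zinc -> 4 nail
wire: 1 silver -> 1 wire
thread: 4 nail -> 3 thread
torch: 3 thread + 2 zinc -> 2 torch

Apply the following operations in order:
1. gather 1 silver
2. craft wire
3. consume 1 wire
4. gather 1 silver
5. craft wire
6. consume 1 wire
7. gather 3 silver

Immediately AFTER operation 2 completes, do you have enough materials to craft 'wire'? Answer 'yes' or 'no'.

After 1 (gather 1 silver): silver=1
After 2 (craft wire): wire=1

Answer: no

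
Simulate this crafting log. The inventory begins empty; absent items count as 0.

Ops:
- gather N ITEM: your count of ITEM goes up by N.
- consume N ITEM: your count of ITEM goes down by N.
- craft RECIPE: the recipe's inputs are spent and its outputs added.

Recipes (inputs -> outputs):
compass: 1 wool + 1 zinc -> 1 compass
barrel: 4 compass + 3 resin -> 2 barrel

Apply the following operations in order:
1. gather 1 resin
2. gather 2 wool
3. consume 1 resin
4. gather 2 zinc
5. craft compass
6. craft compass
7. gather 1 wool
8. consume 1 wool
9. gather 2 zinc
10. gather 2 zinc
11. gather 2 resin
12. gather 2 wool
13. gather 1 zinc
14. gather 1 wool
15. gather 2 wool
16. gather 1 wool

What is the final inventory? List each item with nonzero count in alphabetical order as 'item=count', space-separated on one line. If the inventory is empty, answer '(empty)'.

After 1 (gather 1 resin): resin=1
After 2 (gather 2 wool): resin=1 wool=2
After 3 (consume 1 resin): wool=2
After 4 (gather 2 zinc): wool=2 zinc=2
After 5 (craft compass): compass=1 wool=1 zinc=1
After 6 (craft compass): compass=2
After 7 (gather 1 wool): compass=2 wool=1
After 8 (consume 1 wool): compass=2
After 9 (gather 2 zinc): compass=2 zinc=2
After 10 (gather 2 zinc): compass=2 zinc=4
After 11 (gather 2 resin): compass=2 resin=2 zinc=4
After 12 (gather 2 wool): compass=2 resin=2 wool=2 zinc=4
After 13 (gather 1 zinc): compass=2 resin=2 wool=2 zinc=5
After 14 (gather 1 wool): compass=2 resin=2 wool=3 zinc=5
After 15 (gather 2 wool): compass=2 resin=2 wool=5 zinc=5
After 16 (gather 1 wool): compass=2 resin=2 wool=6 zinc=5

Answer: compass=2 resin=2 wool=6 zinc=5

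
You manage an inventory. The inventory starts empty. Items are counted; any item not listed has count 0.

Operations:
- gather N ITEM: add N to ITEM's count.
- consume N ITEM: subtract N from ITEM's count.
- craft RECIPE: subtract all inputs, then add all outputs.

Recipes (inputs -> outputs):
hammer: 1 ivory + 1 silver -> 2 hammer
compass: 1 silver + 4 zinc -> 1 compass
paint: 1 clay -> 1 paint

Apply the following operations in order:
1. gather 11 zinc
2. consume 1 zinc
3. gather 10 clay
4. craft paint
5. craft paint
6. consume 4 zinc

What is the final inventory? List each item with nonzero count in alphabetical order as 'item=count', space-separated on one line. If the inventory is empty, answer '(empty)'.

After 1 (gather 11 zinc): zinc=11
After 2 (consume 1 zinc): zinc=10
After 3 (gather 10 clay): clay=10 zinc=10
After 4 (craft paint): clay=9 paint=1 zinc=10
After 5 (craft paint): clay=8 paint=2 zinc=10
After 6 (consume 4 zinc): clay=8 paint=2 zinc=6

Answer: clay=8 paint=2 zinc=6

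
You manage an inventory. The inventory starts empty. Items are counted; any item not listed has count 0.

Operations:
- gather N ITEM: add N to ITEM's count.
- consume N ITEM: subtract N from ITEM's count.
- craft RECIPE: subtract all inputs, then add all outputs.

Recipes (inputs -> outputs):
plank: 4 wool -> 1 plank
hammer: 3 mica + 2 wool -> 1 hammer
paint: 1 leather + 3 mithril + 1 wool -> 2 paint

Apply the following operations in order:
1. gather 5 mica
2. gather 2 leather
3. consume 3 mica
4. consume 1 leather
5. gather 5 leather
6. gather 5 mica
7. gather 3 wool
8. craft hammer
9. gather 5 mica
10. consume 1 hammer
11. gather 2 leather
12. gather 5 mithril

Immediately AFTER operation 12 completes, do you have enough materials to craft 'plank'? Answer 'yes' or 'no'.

After 1 (gather 5 mica): mica=5
After 2 (gather 2 leather): leather=2 mica=5
After 3 (consume 3 mica): leather=2 mica=2
After 4 (consume 1 leather): leather=1 mica=2
After 5 (gather 5 leather): leather=6 mica=2
After 6 (gather 5 mica): leather=6 mica=7
After 7 (gather 3 wool): leather=6 mica=7 wool=3
After 8 (craft hammer): hammer=1 leather=6 mica=4 wool=1
After 9 (gather 5 mica): hammer=1 leather=6 mica=9 wool=1
After 10 (consume 1 hammer): leather=6 mica=9 wool=1
After 11 (gather 2 leather): leather=8 mica=9 wool=1
After 12 (gather 5 mithril): leather=8 mica=9 mithril=5 wool=1

Answer: no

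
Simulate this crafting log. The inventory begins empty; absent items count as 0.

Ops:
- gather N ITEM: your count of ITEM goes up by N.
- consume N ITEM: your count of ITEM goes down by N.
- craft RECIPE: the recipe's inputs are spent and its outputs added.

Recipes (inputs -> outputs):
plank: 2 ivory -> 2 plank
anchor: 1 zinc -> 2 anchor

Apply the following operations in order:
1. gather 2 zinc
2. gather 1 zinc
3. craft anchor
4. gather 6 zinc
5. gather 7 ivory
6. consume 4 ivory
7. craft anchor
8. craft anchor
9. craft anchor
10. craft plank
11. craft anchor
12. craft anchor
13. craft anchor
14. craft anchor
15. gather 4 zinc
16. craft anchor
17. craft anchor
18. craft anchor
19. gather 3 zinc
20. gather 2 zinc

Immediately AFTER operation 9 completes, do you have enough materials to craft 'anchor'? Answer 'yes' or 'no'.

Answer: yes

Derivation:
After 1 (gather 2 zinc): zinc=2
After 2 (gather 1 zinc): zinc=3
After 3 (craft anchor): anchor=2 zinc=2
After 4 (gather 6 zinc): anchor=2 zinc=8
After 5 (gather 7 ivory): anchor=2 ivory=7 zinc=8
After 6 (consume 4 ivory): anchor=2 ivory=3 zinc=8
After 7 (craft anchor): anchor=4 ivory=3 zinc=7
After 8 (craft anchor): anchor=6 ivory=3 zinc=6
After 9 (craft anchor): anchor=8 ivory=3 zinc=5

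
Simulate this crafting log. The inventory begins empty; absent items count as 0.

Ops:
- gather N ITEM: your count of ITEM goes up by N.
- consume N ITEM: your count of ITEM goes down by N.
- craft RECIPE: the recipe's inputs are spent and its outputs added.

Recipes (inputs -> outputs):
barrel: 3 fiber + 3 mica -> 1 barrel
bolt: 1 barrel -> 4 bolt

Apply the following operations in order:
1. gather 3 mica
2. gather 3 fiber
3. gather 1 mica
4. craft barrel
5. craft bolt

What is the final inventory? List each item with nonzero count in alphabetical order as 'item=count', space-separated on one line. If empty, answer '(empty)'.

After 1 (gather 3 mica): mica=3
After 2 (gather 3 fiber): fiber=3 mica=3
After 3 (gather 1 mica): fiber=3 mica=4
After 4 (craft barrel): barrel=1 mica=1
After 5 (craft bolt): bolt=4 mica=1

Answer: bolt=4 mica=1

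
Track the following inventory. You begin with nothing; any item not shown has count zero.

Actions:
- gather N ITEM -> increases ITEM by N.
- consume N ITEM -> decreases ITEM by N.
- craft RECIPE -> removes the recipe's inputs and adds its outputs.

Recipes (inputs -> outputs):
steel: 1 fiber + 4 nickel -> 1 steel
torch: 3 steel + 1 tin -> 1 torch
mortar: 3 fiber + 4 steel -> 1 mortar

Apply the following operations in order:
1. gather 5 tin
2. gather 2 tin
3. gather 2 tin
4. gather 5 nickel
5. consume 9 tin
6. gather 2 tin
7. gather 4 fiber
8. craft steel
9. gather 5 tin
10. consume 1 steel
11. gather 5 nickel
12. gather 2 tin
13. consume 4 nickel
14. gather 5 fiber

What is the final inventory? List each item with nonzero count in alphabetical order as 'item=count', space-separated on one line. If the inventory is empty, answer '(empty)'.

Answer: fiber=8 nickel=2 tin=9

Derivation:
After 1 (gather 5 tin): tin=5
After 2 (gather 2 tin): tin=7
After 3 (gather 2 tin): tin=9
After 4 (gather 5 nickel): nickel=5 tin=9
After 5 (consume 9 tin): nickel=5
After 6 (gather 2 tin): nickel=5 tin=2
After 7 (gather 4 fiber): fiber=4 nickel=5 tin=2
After 8 (craft steel): fiber=3 nickel=1 steel=1 tin=2
After 9 (gather 5 tin): fiber=3 nickel=1 steel=1 tin=7
After 10 (consume 1 steel): fiber=3 nickel=1 tin=7
After 11 (gather 5 nickel): fiber=3 nickel=6 tin=7
After 12 (gather 2 tin): fiber=3 nickel=6 tin=9
After 13 (consume 4 nickel): fiber=3 nickel=2 tin=9
After 14 (gather 5 fiber): fiber=8 nickel=2 tin=9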